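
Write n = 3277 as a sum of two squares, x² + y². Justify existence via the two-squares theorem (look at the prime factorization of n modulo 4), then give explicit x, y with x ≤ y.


Step 1: Factor n = 3277 = 29 · 113.
Step 2: Check the mod-4 condition on each prime factor: 29 ≡ 1 (mod 4), exponent 1; 113 ≡ 1 (mod 4), exponent 1.
All primes ≡ 3 (mod 4) appear to even exponent (or don't appear), so by the two-squares theorem n IS expressible as a sum of two squares.
Step 3: Build a representation. Here n = 29 · 113 is a product of primes ≡ 1 (mod 4). Each prime p ≡ 1 (mod 4) is itself a sum of two squares; find a² by testing p − a² for a perfect square:
  29: 29 − 1² = 28, 29 − 2² = 25 = 5² ⇒ 29 = 2² + 5².
  113: 113 − 1² = 112, 113 − 2² = 109, 113 − 3² = 104, 113 − 4² = 97, 113 − 5² = 88, 113 − 6² = 77, 113 − 7² = 64 = 8² ⇒ 113 = 7² + 8².
  Combine using the Brahmagupta–Fibonacci identity (a² + b²)(c² + d²) = (ac − bd)² + (ad + bc)² = (ac + bd)² + (ad − bc)²:
  29 · 113 = 3277: from (2² + 5²)(7² + 8²), take (2·7 − 5·8, 2·8 + 5·7) = (14 − 40, 16 + 35) = (-26, 51); dropping signs (only squares matter) gives (26, 51); check 26² + 51² = 676 + 2601 = 3277 ✓.
Step 4: Order so x ≤ y and verify: 26² + 51² = 676 + 2601 = 3277 = n. ✓

n = 3277 = 26² + 51² (one valid representation with x ≤ y).


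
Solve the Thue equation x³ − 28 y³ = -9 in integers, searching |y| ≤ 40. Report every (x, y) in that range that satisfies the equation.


The equation is x³ - 28y³ = -9. For fixed y, x³ = 28·y³ − 9, so a solution requires the RHS to be a perfect cube.
Strategy: iterate y from -40 to 40, compute RHS = 28·y³ − 9, and check whether it is a (positive or negative) perfect cube.
Check small values of y:
  y = 0: RHS = -9 is not a perfect cube.
  y = 1: RHS = 19 is not a perfect cube.
  y = -1: RHS = -37 is not a perfect cube.
  y = 2: RHS = 215 is not a perfect cube.
  y = -2: RHS = -233 is not a perfect cube.
  y = 3: RHS = 747 is not a perfect cube.
  y = -3: RHS = -765 is not a perfect cube.
Continuing the search up to |y| = 40 finds no solutions either.
No (x, y) in the scanned range satisfies the equation.

No integer solutions with |y| ≤ 40.


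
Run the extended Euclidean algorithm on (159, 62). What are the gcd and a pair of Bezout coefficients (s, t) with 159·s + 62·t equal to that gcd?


Euclidean algorithm on (159, 62) — divide until remainder is 0:
  159 = 2 · 62 + 35
  62 = 1 · 35 + 27
  35 = 1 · 27 + 8
  27 = 3 · 8 + 3
  8 = 2 · 3 + 2
  3 = 1 · 2 + 1
  2 = 2 · 1 + 0
gcd(159, 62) = 1.
Track Bezout coefficients alongside the remainders: start with r₀ = 159 = a·1 + b·0 (s = 1, t = 0) and r₁ = 62 = a·0 + b·1 (s = 0, t = 1); each new remainder r_{k+1} = r_{k-1} − q_k·r_k inherits s_{k+1} = s_{k-1} − q_k·s_k, t_{k+1} = t_{k-1} − q_k·t_k, so r_k = a·s_k + b·t_k at every step:
  q = 2: r = 35, s = 1 − 2·0 = 1, t = 0 − 2·1 = -2  (check: 159·1 + 62·(-2) = 35)
  q = 1: r = 27, s = 0 − 1·1 = -1, t = 1 − 1·(-2) = 3  (check: 159·(-1) + 62·3 = 27)
  q = 1: r = 8, s = 1 − 1·(-1) = 2, t = -2 − 1·3 = -5  (check: 159·2 + 62·(-5) = 8)
  q = 3: r = 3, s = -1 − 3·2 = -7, t = 3 − 3·(-5) = 18  (check: 159·(-7) + 62·18 = 3)
  q = 2: r = 2, s = 2 − 2·(-7) = 16, t = -5 − 2·18 = -41  (check: 159·16 + 62·(-41) = 2)
  q = 1: r = 1, s = -7 − 1·16 = -23, t = 18 − 1·(-41) = 59  (check: 159·(-23) + 62·59 = 1)
The row with r = 1 (the gcd) gives the Bezout coefficients s = -23, t = 59.
Result: 159 · (-23) + 62 · (59) = 1.

gcd(159, 62) = 1; s = -23, t = 59 (check: 159·(-23) + 62·59 = 1).


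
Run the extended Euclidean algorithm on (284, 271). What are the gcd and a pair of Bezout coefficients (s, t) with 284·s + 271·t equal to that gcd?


Euclidean algorithm on (284, 271) — divide until remainder is 0:
  284 = 1 · 271 + 13
  271 = 20 · 13 + 11
  13 = 1 · 11 + 2
  11 = 5 · 2 + 1
  2 = 2 · 1 + 0
gcd(284, 271) = 1.
Track Bezout coefficients alongside the remainders: start with r₀ = 284 = a·1 + b·0 (s = 1, t = 0) and r₁ = 271 = a·0 + b·1 (s = 0, t = 1); each new remainder r_{k+1} = r_{k-1} − q_k·r_k inherits s_{k+1} = s_{k-1} − q_k·s_k, t_{k+1} = t_{k-1} − q_k·t_k, so r_k = a·s_k + b·t_k at every step:
  q = 1: r = 13, s = 1 − 1·0 = 1, t = 0 − 1·1 = -1  (check: 284·1 + 271·(-1) = 13)
  q = 20: r = 11, s = 0 − 20·1 = -20, t = 1 − 20·(-1) = 21  (check: 284·(-20) + 271·21 = 11)
  q = 1: r = 2, s = 1 − 1·(-20) = 21, t = -1 − 1·21 = -22  (check: 284·21 + 271·(-22) = 2)
  q = 5: r = 1, s = -20 − 5·21 = -125, t = 21 − 5·(-22) = 131  (check: 284·(-125) + 271·131 = 1)
The row with r = 1 (the gcd) gives the Bezout coefficients s = -125, t = 131.
Result: 284 · (-125) + 271 · (131) = 1.

gcd(284, 271) = 1; s = -125, t = 131 (check: 284·(-125) + 271·131 = 1).


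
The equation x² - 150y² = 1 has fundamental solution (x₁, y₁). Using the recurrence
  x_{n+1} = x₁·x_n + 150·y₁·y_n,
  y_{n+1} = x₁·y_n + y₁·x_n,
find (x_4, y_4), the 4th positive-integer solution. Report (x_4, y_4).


Step 1: Find the fundamental solution (x₁, y₁) of x² - 150y² = 1.
  Expand √150 as a continued fraction. a₀ = ⌊√150⌋ = 12; iterate m_{k+1} = d_k·a_k − m_k, d_{k+1} = (150 − m_{k+1}²)/d_k, a_{k+1} = ⌊(a₀ + m_{k+1})/d_{k+1}⌋ (starting m₀ = 0, d₀ = 1), with convergents p_k = a_k·p_{k-1} + p_{k-2}, q_k = a_k·q_{k-1} + q_{k-2} (p₋₁ = 1, q₋₁ = 0):
  k = 0: a₀ = 12; p₀/q₀ = 12/1; p₀² − 150·q₀² = 144 − 150 = -6.
  k = 1: m = 12, d = 6, a = ⌊(12 + 12)/6⌋ = 4; p/q = (4·12 + 1)/(4·1 + 0) = 49/4; p² − 150·q² = 2401 − 2400 = 1.
  The first convergent with p² − 150·q² = 1 gives the fundamental solution (x₁, y₁) = (49, 4).
Step 2: Apply the recurrence (x_{n+1}, y_{n+1}) = (x₁x_n + 150y₁y_n, x₁y_n + y₁x_n) repeatedly.
  From (x_1, y_1) = (49, 4): x_2 = 49·49 + 150·4·4 = 4801; y_2 = 49·4 + 4·49 = 392.
  From (x_2, y_2) = (4801, 392): x_3 = 49·4801 + 150·4·392 = 470449; y_3 = 49·392 + 4·4801 = 38412.
  From (x_3, y_3) = (470449, 38412): x_4 = 49·470449 + 150·4·38412 = 46099201; y_4 = 49·38412 + 4·470449 = 3763984.
Step 3: Verify x_4² - 150·y_4² = 2125136332838401 - 2125136332838400 = 1 (should be 1). ✓

(x_1, y_1) = (49, 4); (x_4, y_4) = (46099201, 3763984).


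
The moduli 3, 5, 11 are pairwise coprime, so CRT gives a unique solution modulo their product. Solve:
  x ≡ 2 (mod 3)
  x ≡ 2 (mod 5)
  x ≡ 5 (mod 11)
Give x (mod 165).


Moduli 3, 5, 11 are pairwise coprime; by CRT there is a unique solution modulo M = 3 · 5 · 11 = 165.
Solve pairwise, accumulating the modulus:
  Start with x ≡ 2 (mod 3).
  Combine with x ≡ 2 (mod 5): since gcd(3, 5) = 1, we get a unique residue mod 15.
    Write x = 2 + 3·t and substitute into x ≡ 2 (mod 5): 3·t ≡ 2 − 2 = 0 (mod 5).
    The inverse of 3 mod 5 is 2 (since 3·2 = 6 = 1·5 + 1), so t ≡ 2·0 = 0 ≡ 0 (mod 5).
    Then x = 2 + 3·0 = 2, valid modulo lcm(3, 5) = 15: x ≡ 2 (mod 15).
  Combine with x ≡ 5 (mod 11): since gcd(15, 11) = 1, we get a unique residue mod 165.
    Write x = 2 + 15·t and substitute into x ≡ 5 (mod 11): 15·t ≡ 5 − 2 = 3 (mod 11).
    Reduce coefficients mod 11: 4·t ≡ 3 (mod 11).
    The inverse of 4 mod 11 is 3 (since 4·3 = 12 = 1·11 + 1), so t ≡ 3·3 = 9 ≡ 9 (mod 11).
    Then x = 2 + 15·9 = 137, valid modulo lcm(15, 11) = 165: x ≡ 137 (mod 165).
Verify: 137 mod 3 = 2 ✓, 137 mod 5 = 2 ✓, 137 mod 11 = 5 ✓.

x ≡ 137 (mod 165).


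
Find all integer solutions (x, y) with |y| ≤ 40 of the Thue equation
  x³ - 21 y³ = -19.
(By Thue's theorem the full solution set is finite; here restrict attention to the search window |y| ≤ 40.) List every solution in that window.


The equation is x³ - 21y³ = -19. For fixed y, x³ = 21·y³ − 19, so a solution requires the RHS to be a perfect cube.
Strategy: iterate y from -40 to 40, compute RHS = 21·y³ − 19, and check whether it is a (positive or negative) perfect cube.
Check small values of y:
  y = 0: RHS = -19 is not a perfect cube.
  y = 1: RHS = 2 is not a perfect cube.
  y = -1: RHS = -40 is not a perfect cube.
  y = 2: RHS = 149 is not a perfect cube.
  y = -2: RHS = -187 is not a perfect cube.
  y = 3: RHS = 548 is not a perfect cube.
  y = -3: RHS = -586 is not a perfect cube.
Continuing the search up to |y| = 40 finds no solutions either.
No (x, y) in the scanned range satisfies the equation.

No integer solutions with |y| ≤ 40.


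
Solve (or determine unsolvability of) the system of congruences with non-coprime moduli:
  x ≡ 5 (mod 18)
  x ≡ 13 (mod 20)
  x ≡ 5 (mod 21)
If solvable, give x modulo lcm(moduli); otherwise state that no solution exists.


Moduli 18, 20, 21 are not pairwise coprime, so CRT works modulo lcm(m_i) when all pairwise compatibility conditions hold.
Pairwise compatibility: gcd(m_i, m_j) must divide a_i - a_j for every pair.
Merge one congruence at a time:
  Start: x ≡ 5 (mod 18).
  Combine with x ≡ 13 (mod 20): gcd(18, 20) = 2; 13 - 5 = 8, which IS divisible by 2, so compatible.
    Write x = 5 + 18·t and substitute into x ≡ 13 (mod 20): 18·t ≡ 13 − 5 = 8 (mod 20).
    Divide the congruence (and modulus) by g = 2: 9·t ≡ 4 (mod 10).
    The inverse of 9 mod 10 is 9 (since 9·9 = 81 = 8·10 + 1), so t ≡ 9·4 = 36 ≡ 6 (mod 10).
    Then x = 5 + 18·6 = 113, valid modulo lcm(18, 20) = 180: x ≡ 113 (mod 180).
  Combine with x ≡ 5 (mod 21): gcd(180, 21) = 3; 5 - 113 = -108, which IS divisible by 3, so compatible.
    Write x = 113 + 180·t and substitute into x ≡ 5 (mod 21): 180·t ≡ 5 − 113 = -108 (mod 21).
    Divide the congruence (and modulus) by g = 3: 60·t ≡ -36 (mod 7).
    Reduce coefficients mod 7: 4·t ≡ 6 (mod 7).
    The inverse of 4 mod 7 is 2 (since 4·2 = 8 = 1·7 + 1), so t ≡ 2·6 = 12 ≡ 5 (mod 7).
    Then x = 113 + 180·5 = 1013, valid modulo lcm(180, 21) = 1260: x ≡ 1013 (mod 1260).
Verify: 1013 mod 18 = 5, 1013 mod 20 = 13, 1013 mod 21 = 5.

x ≡ 1013 (mod 1260).


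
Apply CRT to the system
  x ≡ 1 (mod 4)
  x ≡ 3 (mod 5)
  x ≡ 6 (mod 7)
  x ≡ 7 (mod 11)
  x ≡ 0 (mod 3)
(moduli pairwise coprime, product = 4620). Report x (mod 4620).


Product of moduli M = 4 · 5 · 7 · 11 · 3 = 4620.
Merge one congruence at a time:
  Start: x ≡ 1 (mod 4).
  Combine with x ≡ 3 (mod 5); new modulus lcm = 20.
    Write x = 1 + 4·t and substitute into x ≡ 3 (mod 5): 4·t ≡ 3 − 1 = 2 (mod 5).
    The inverse of 4 mod 5 is 4 (since 4·4 = 16 = 3·5 + 1), so t ≡ 4·2 = 8 ≡ 3 (mod 5).
    Then x = 1 + 4·3 = 13, valid modulo lcm(4, 5) = 20: x ≡ 13 (mod 20).
  Combine with x ≡ 6 (mod 7); new modulus lcm = 140.
    Write x = 13 + 20·t and substitute into x ≡ 6 (mod 7): 20·t ≡ 6 − 13 = -7 (mod 7).
    Reduce coefficients mod 7: 6·t ≡ 0 (mod 7).
    The inverse of 6 mod 7 is 6 (since 6·6 = 36 = 5·7 + 1), so t ≡ 6·0 = 0 ≡ 0 (mod 7).
    Then x = 13 + 20·0 = 13, valid modulo lcm(20, 7) = 140: x ≡ 13 (mod 140).
  Combine with x ≡ 7 (mod 11); new modulus lcm = 1540.
    Write x = 13 + 140·t and substitute into x ≡ 7 (mod 11): 140·t ≡ 7 − 13 = -6 (mod 11).
    Reduce coefficients mod 11: 8·t ≡ 5 (mod 11).
    The inverse of 8 mod 11 is 7 (since 8·7 = 56 = 5·11 + 1), so t ≡ 7·5 = 35 ≡ 2 (mod 11).
    Then x = 13 + 140·2 = 293, valid modulo lcm(140, 11) = 1540: x ≡ 293 (mod 1540).
  Combine with x ≡ 0 (mod 3); new modulus lcm = 4620.
    Write x = 293 + 1540·t and substitute into x ≡ 0 (mod 3): 1540·t ≡ 0 − 293 = -293 (mod 3).
    Reduce coefficients mod 3: 1·t ≡ 1 (mod 3).
    So t ≡ 1 (mod 3).
    Then x = 293 + 1540·1 = 1833, valid modulo lcm(1540, 3) = 4620: x ≡ 1833 (mod 4620).
Verify against each original: 1833 mod 4 = 1, 1833 mod 5 = 3, 1833 mod 7 = 6, 1833 mod 11 = 7, 1833 mod 3 = 0.

x ≡ 1833 (mod 4620).


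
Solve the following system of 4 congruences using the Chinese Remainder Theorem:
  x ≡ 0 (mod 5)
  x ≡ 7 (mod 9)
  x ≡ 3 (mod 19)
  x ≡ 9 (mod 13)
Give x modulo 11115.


Product of moduli M = 5 · 9 · 19 · 13 = 11115.
Merge one congruence at a time:
  Start: x ≡ 0 (mod 5).
  Combine with x ≡ 7 (mod 9); new modulus lcm = 45.
    Write x = 0 + 5·t and substitute into x ≡ 7 (mod 9): 5·t ≡ 7 − 0 = 7 (mod 9).
    The inverse of 5 mod 9 is 2 (since 5·2 = 10 = 1·9 + 1), so t ≡ 2·7 = 14 ≡ 5 (mod 9).
    Then x = 0 + 5·5 = 25, valid modulo lcm(5, 9) = 45: x ≡ 25 (mod 45).
  Combine with x ≡ 3 (mod 19); new modulus lcm = 855.
    Write x = 25 + 45·t and substitute into x ≡ 3 (mod 19): 45·t ≡ 3 − 25 = -22 (mod 19).
    Reduce coefficients mod 19: 7·t ≡ 16 (mod 19).
    The inverse of 7 mod 19 is 11 (since 7·11 = 77 = 4·19 + 1), so t ≡ 11·16 = 176 ≡ 5 (mod 19).
    Then x = 25 + 45·5 = 250, valid modulo lcm(45, 19) = 855: x ≡ 250 (mod 855).
  Combine with x ≡ 9 (mod 13); new modulus lcm = 11115.
    Write x = 250 + 855·t and substitute into x ≡ 9 (mod 13): 855·t ≡ 9 − 250 = -241 (mod 13).
    Reduce coefficients mod 13: 10·t ≡ 6 (mod 13).
    The inverse of 10 mod 13 is 4 (since 10·4 = 40 = 3·13 + 1), so t ≡ 4·6 = 24 ≡ 11 (mod 13).
    Then x = 250 + 855·11 = 9655, valid modulo lcm(855, 13) = 11115: x ≡ 9655 (mod 11115).
Verify against each original: 9655 mod 5 = 0, 9655 mod 9 = 7, 9655 mod 19 = 3, 9655 mod 13 = 9.

x ≡ 9655 (mod 11115).


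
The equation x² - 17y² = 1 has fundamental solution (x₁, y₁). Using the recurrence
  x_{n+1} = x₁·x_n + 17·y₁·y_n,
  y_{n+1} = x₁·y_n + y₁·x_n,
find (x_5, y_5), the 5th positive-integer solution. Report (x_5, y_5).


Step 1: Find the fundamental solution (x₁, y₁) of x² - 17y² = 1.
  Expand √17 as a continued fraction. a₀ = ⌊√17⌋ = 4; iterate m_{k+1} = d_k·a_k − m_k, d_{k+1} = (17 − m_{k+1}²)/d_k, a_{k+1} = ⌊(a₀ + m_{k+1})/d_{k+1}⌋ (starting m₀ = 0, d₀ = 1), with convergents p_k = a_k·p_{k-1} + p_{k-2}, q_k = a_k·q_{k-1} + q_{k-2} (p₋₁ = 1, q₋₁ = 0):
  k = 0: a₀ = 4; p₀/q₀ = 4/1; p₀² − 17·q₀² = 16 − 17 = -1.
  k = 1: m = 4, d = 1, a = ⌊(4 + 4)/1⌋ = 8; p/q = (8·4 + 1)/(8·1 + 0) = 33/8; p² − 17·q² = 1089 − 1088 = 1.
  The first convergent with p² − 17·q² = 1 gives the fundamental solution (x₁, y₁) = (33, 8).
Step 2: Apply the recurrence (x_{n+1}, y_{n+1}) = (x₁x_n + 17y₁y_n, x₁y_n + y₁x_n) repeatedly.
  From (x_1, y_1) = (33, 8): x_2 = 33·33 + 17·8·8 = 2177; y_2 = 33·8 + 8·33 = 528.
  From (x_2, y_2) = (2177, 528): x_3 = 33·2177 + 17·8·528 = 143649; y_3 = 33·528 + 8·2177 = 34840.
  From (x_3, y_3) = (143649, 34840): x_4 = 33·143649 + 17·8·34840 = 9478657; y_4 = 33·34840 + 8·143649 = 2298912.
  From (x_4, y_4) = (9478657, 2298912): x_5 = 33·9478657 + 17·8·2298912 = 625447713; y_5 = 33·2298912 + 8·9478657 = 151693352.
Step 3: Verify x_5² - 17·y_5² = 391184841696930369 - 391184841696930368 = 1 (should be 1). ✓

(x_1, y_1) = (33, 8); (x_5, y_5) = (625447713, 151693352).


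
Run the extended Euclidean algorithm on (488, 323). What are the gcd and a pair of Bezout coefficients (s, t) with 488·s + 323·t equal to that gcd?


Euclidean algorithm on (488, 323) — divide until remainder is 0:
  488 = 1 · 323 + 165
  323 = 1 · 165 + 158
  165 = 1 · 158 + 7
  158 = 22 · 7 + 4
  7 = 1 · 4 + 3
  4 = 1 · 3 + 1
  3 = 3 · 1 + 0
gcd(488, 323) = 1.
Track Bezout coefficients alongside the remainders: start with r₀ = 488 = a·1 + b·0 (s = 1, t = 0) and r₁ = 323 = a·0 + b·1 (s = 0, t = 1); each new remainder r_{k+1} = r_{k-1} − q_k·r_k inherits s_{k+1} = s_{k-1} − q_k·s_k, t_{k+1} = t_{k-1} − q_k·t_k, so r_k = a·s_k + b·t_k at every step:
  q = 1: r = 165, s = 1 − 1·0 = 1, t = 0 − 1·1 = -1  (check: 488·1 + 323·(-1) = 165)
  q = 1: r = 158, s = 0 − 1·1 = -1, t = 1 − 1·(-1) = 2  (check: 488·(-1) + 323·2 = 158)
  q = 1: r = 7, s = 1 − 1·(-1) = 2, t = -1 − 1·2 = -3  (check: 488·2 + 323·(-3) = 7)
  q = 22: r = 4, s = -1 − 22·2 = -45, t = 2 − 22·(-3) = 68  (check: 488·(-45) + 323·68 = 4)
  q = 1: r = 3, s = 2 − 1·(-45) = 47, t = -3 − 1·68 = -71  (check: 488·47 + 323·(-71) = 3)
  q = 1: r = 1, s = -45 − 1·47 = -92, t = 68 − 1·(-71) = 139  (check: 488·(-92) + 323·139 = 1)
The row with r = 1 (the gcd) gives the Bezout coefficients s = -92, t = 139.
Result: 488 · (-92) + 323 · (139) = 1.

gcd(488, 323) = 1; s = -92, t = 139 (check: 488·(-92) + 323·139 = 1).


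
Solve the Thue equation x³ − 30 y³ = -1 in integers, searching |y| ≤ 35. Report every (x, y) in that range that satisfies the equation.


The equation is x³ - 30y³ = -1. For fixed y, x³ = 30·y³ − 1, so a solution requires the RHS to be a perfect cube.
Strategy: iterate y from -35 to 35, compute RHS = 30·y³ − 1, and check whether it is a (positive or negative) perfect cube.
Check small values of y:
  y = 0: RHS = -1 = (-1)³ ⇒ x = -1 works.
  y = 1: RHS = 29 is not a perfect cube.
  y = -1: RHS = -31 is not a perfect cube.
  y = 2: RHS = 239 is not a perfect cube.
  y = -2: RHS = -241 is not a perfect cube.
  y = 3: RHS = 809 is not a perfect cube.
  y = -3: RHS = -811 is not a perfect cube.
Continuing the search up to |y| = 35 finds no further solutions beyond those listed.
Collected solutions: (-1, 0).

Solutions (with |y| ≤ 35): (-1, 0).


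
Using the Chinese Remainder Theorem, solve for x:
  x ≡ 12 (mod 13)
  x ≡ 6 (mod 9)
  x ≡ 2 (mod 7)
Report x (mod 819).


Moduli 13, 9, 7 are pairwise coprime; by CRT there is a unique solution modulo M = 13 · 9 · 7 = 819.
Solve pairwise, accumulating the modulus:
  Start with x ≡ 12 (mod 13).
  Combine with x ≡ 6 (mod 9): since gcd(13, 9) = 1, we get a unique residue mod 117.
    Write x = 12 + 13·t and substitute into x ≡ 6 (mod 9): 13·t ≡ 6 − 12 = -6 (mod 9).
    Reduce coefficients mod 9: 4·t ≡ 3 (mod 9).
    The inverse of 4 mod 9 is 7 (since 4·7 = 28 = 3·9 + 1), so t ≡ 7·3 = 21 ≡ 3 (mod 9).
    Then x = 12 + 13·3 = 51, valid modulo lcm(13, 9) = 117: x ≡ 51 (mod 117).
  Combine with x ≡ 2 (mod 7): since gcd(117, 7) = 1, we get a unique residue mod 819.
    Write x = 51 + 117·t and substitute into x ≡ 2 (mod 7): 117·t ≡ 2 − 51 = -49 (mod 7).
    Reduce coefficients mod 7: 5·t ≡ 0 (mod 7).
    The inverse of 5 mod 7 is 3 (since 5·3 = 15 = 2·7 + 1), so t ≡ 3·0 = 0 ≡ 0 (mod 7).
    Then x = 51 + 117·0 = 51, valid modulo lcm(117, 7) = 819: x ≡ 51 (mod 819).
Verify: 51 mod 13 = 12 ✓, 51 mod 9 = 6 ✓, 51 mod 7 = 2 ✓.

x ≡ 51 (mod 819).


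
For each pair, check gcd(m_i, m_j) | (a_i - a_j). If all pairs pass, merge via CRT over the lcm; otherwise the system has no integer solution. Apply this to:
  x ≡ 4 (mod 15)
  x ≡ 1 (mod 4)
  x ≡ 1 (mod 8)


Moduli 15, 4, 8 are not pairwise coprime, so CRT works modulo lcm(m_i) when all pairwise compatibility conditions hold.
Pairwise compatibility: gcd(m_i, m_j) must divide a_i - a_j for every pair.
Merge one congruence at a time:
  Start: x ≡ 4 (mod 15).
  Combine with x ≡ 1 (mod 4): gcd(15, 4) = 1; 1 - 4 = -3, which IS divisible by 1, so compatible.
    Write x = 4 + 15·t and substitute into x ≡ 1 (mod 4): 15·t ≡ 1 − 4 = -3 (mod 4).
    Reduce coefficients mod 4: 3·t ≡ 1 (mod 4).
    The inverse of 3 mod 4 is 3 (since 3·3 = 9 = 2·4 + 1), so t ≡ 3·1 = 3 ≡ 3 (mod 4).
    Then x = 4 + 15·3 = 49, valid modulo lcm(15, 4) = 60: x ≡ 49 (mod 60).
  Combine with x ≡ 1 (mod 8): gcd(60, 8) = 4; 1 - 49 = -48, which IS divisible by 4, so compatible.
    Write x = 49 + 60·t and substitute into x ≡ 1 (mod 8): 60·t ≡ 1 − 49 = -48 (mod 8).
    Divide the congruence (and modulus) by g = 4: 15·t ≡ -12 (mod 2).
    Reduce coefficients mod 2: 1·t ≡ 0 (mod 2).
    So t ≡ 0 (mod 2).
    Then x = 49 + 60·0 = 49, valid modulo lcm(60, 8) = 120: x ≡ 49 (mod 120).
Verify: 49 mod 15 = 4, 49 mod 4 = 1, 49 mod 8 = 1.

x ≡ 49 (mod 120).


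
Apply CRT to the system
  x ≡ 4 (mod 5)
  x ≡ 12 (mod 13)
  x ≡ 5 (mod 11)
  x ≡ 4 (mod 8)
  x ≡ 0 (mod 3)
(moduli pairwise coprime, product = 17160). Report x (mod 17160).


Product of moduli M = 5 · 13 · 11 · 8 · 3 = 17160.
Merge one congruence at a time:
  Start: x ≡ 4 (mod 5).
  Combine with x ≡ 12 (mod 13); new modulus lcm = 65.
    Write x = 4 + 5·t and substitute into x ≡ 12 (mod 13): 5·t ≡ 12 − 4 = 8 (mod 13).
    The inverse of 5 mod 13 is 8 (since 5·8 = 40 = 3·13 + 1), so t ≡ 8·8 = 64 ≡ 12 (mod 13).
    Then x = 4 + 5·12 = 64, valid modulo lcm(5, 13) = 65: x ≡ 64 (mod 65).
  Combine with x ≡ 5 (mod 11); new modulus lcm = 715.
    Write x = 64 + 65·t and substitute into x ≡ 5 (mod 11): 65·t ≡ 5 − 64 = -59 (mod 11).
    Reduce coefficients mod 11: 10·t ≡ 7 (mod 11).
    The inverse of 10 mod 11 is 10 (since 10·10 = 100 = 9·11 + 1), so t ≡ 10·7 = 70 ≡ 4 (mod 11).
    Then x = 64 + 65·4 = 324, valid modulo lcm(65, 11) = 715: x ≡ 324 (mod 715).
  Combine with x ≡ 4 (mod 8); new modulus lcm = 5720.
    Write x = 324 + 715·t and substitute into x ≡ 4 (mod 8): 715·t ≡ 4 − 324 = -320 (mod 8).
    Reduce coefficients mod 8: 3·t ≡ 0 (mod 8).
    The inverse of 3 mod 8 is 3 (since 3·3 = 9 = 1·8 + 1), so t ≡ 3·0 = 0 ≡ 0 (mod 8).
    Then x = 324 + 715·0 = 324, valid modulo lcm(715, 8) = 5720: x ≡ 324 (mod 5720).
  Combine with x ≡ 0 (mod 3); new modulus lcm = 17160.
    Write x = 324 + 5720·t and substitute into x ≡ 0 (mod 3): 5720·t ≡ 0 − 324 = -324 (mod 3).
    Reduce coefficients mod 3: 2·t ≡ 0 (mod 3).
    The inverse of 2 mod 3 is 2 (since 2·2 = 4 = 1·3 + 1), so t ≡ 2·0 = 0 ≡ 0 (mod 3).
    Then x = 324 + 5720·0 = 324, valid modulo lcm(5720, 3) = 17160: x ≡ 324 (mod 17160).
Verify against each original: 324 mod 5 = 4, 324 mod 13 = 12, 324 mod 11 = 5, 324 mod 8 = 4, 324 mod 3 = 0.

x ≡ 324 (mod 17160).


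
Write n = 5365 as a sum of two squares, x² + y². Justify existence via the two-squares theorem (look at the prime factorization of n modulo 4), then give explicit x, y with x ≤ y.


Step 1: Factor n = 5365 = 5 · 29 · 37.
Step 2: Check the mod-4 condition on each prime factor: 5 ≡ 1 (mod 4), exponent 1; 29 ≡ 1 (mod 4), exponent 1; 37 ≡ 1 (mod 4), exponent 1.
All primes ≡ 3 (mod 4) appear to even exponent (or don't appear), so by the two-squares theorem n IS expressible as a sum of two squares.
Step 3: Build a representation. Here n = 5 · 29 · 37 is a product of primes ≡ 1 (mod 4). Each prime p ≡ 1 (mod 4) is itself a sum of two squares; find a² by testing p − a² for a perfect square:
  5: 5 − 1² = 4 = 2² ⇒ 5 = 1² + 2².
  29: 29 − 1² = 28, 29 − 2² = 25 = 5² ⇒ 29 = 2² + 5².
  37: 37 − 1² = 36 = 6² ⇒ 37 = 1² + 6².
  Combine using the Brahmagupta–Fibonacci identity (a² + b²)(c² + d²) = (ac − bd)² + (ad + bc)² = (ac + bd)² + (ad − bc)²:
  5 · 29 = 145: from (1² + 2²)(2² + 5²), take (1·2 − 2·5, 1·5 + 2·2) = (2 − 10, 5 + 4) = (-8, 9); dropping signs (only squares matter) gives (8, 9); check 8² + 9² = 64 + 81 = 145 ✓.
  145 · 37 = 5365: from (8² + 9²)(1² + 6²), take (8·1 − 9·6, 8·6 + 9·1) = (8 − 54, 48 + 9) = (-46, 57); dropping signs (only squares matter) gives (46, 57); check 46² + 57² = 2116 + 3249 = 5365 ✓.
Step 4: Order so x ≤ y and verify: 46² + 57² = 2116 + 3249 = 5365 = n. ✓

n = 5365 = 46² + 57² (one valid representation with x ≤ y).


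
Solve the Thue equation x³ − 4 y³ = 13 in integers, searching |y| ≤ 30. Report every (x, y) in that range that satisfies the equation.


The equation is x³ - 4y³ = 13. For fixed y, x³ = 4·y³ + 13, so a solution requires the RHS to be a perfect cube.
Strategy: iterate y from -30 to 30, compute RHS = 4·y³ + 13, and check whether it is a (positive or negative) perfect cube.
Check small values of y:
  y = 0: RHS = 13 is not a perfect cube.
  y = 1: RHS = 17 is not a perfect cube.
  y = -1: RHS = 9 is not a perfect cube.
  y = 2: RHS = 45 is not a perfect cube.
  y = -2: RHS = -19 is not a perfect cube.
  y = 3: RHS = 121 is not a perfect cube.
  y = -3: RHS = -95 is not a perfect cube.
Continuing the search up to |y| = 30 finds no solutions either.
No (x, y) in the scanned range satisfies the equation.

No integer solutions with |y| ≤ 30.


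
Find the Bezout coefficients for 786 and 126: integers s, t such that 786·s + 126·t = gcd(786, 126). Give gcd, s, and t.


Euclidean algorithm on (786, 126) — divide until remainder is 0:
  786 = 6 · 126 + 30
  126 = 4 · 30 + 6
  30 = 5 · 6 + 0
gcd(786, 126) = 6.
Track Bezout coefficients alongside the remainders: start with r₀ = 786 = a·1 + b·0 (s = 1, t = 0) and r₁ = 126 = a·0 + b·1 (s = 0, t = 1); each new remainder r_{k+1} = r_{k-1} − q_k·r_k inherits s_{k+1} = s_{k-1} − q_k·s_k, t_{k+1} = t_{k-1} − q_k·t_k, so r_k = a·s_k + b·t_k at every step:
  q = 6: r = 30, s = 1 − 6·0 = 1, t = 0 − 6·1 = -6  (check: 786·1 + 126·(-6) = 30)
  q = 4: r = 6, s = 0 − 4·1 = -4, t = 1 − 4·(-6) = 25  (check: 786·(-4) + 126·25 = 6)
The row with r = 6 (the gcd) gives the Bezout coefficients s = -4, t = 25.
Result: 786 · (-4) + 126 · (25) = 6.

gcd(786, 126) = 6; s = -4, t = 25 (check: 786·(-4) + 126·25 = 6).


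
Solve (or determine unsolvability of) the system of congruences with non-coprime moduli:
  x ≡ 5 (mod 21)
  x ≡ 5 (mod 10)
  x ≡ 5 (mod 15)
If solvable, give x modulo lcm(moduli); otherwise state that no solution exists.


Moduli 21, 10, 15 are not pairwise coprime, so CRT works modulo lcm(m_i) when all pairwise compatibility conditions hold.
Pairwise compatibility: gcd(m_i, m_j) must divide a_i - a_j for every pair.
Merge one congruence at a time:
  Start: x ≡ 5 (mod 21).
  Combine with x ≡ 5 (mod 10): gcd(21, 10) = 1; 5 - 5 = 0, which IS divisible by 1, so compatible.
    Write x = 5 + 21·t and substitute into x ≡ 5 (mod 10): 21·t ≡ 5 − 5 = 0 (mod 10).
    Reduce coefficients mod 10: 1·t ≡ 0 (mod 10).
    So t ≡ 0 (mod 10).
    Then x = 5 + 21·0 = 5, valid modulo lcm(21, 10) = 210: x ≡ 5 (mod 210).
  Combine with x ≡ 5 (mod 15): gcd(210, 15) = 15; 5 - 5 = 0, which IS divisible by 15, so compatible.
    Write x = 5 + 210·t and substitute into x ≡ 5 (mod 15): 210·t ≡ 5 − 5 = 0 (mod 15).
    Divide the congruence (and modulus) by g = 15: 14·t ≡ 0 (mod 1).
    Modulo 1 every t works; take t = 0.
    Then x = 5 + 210·0 = 5, valid modulo lcm(210, 15) = 210: x ≡ 5 (mod 210).
Verify: 5 mod 21 = 5, 5 mod 10 = 5, 5 mod 15 = 5.

x ≡ 5 (mod 210).


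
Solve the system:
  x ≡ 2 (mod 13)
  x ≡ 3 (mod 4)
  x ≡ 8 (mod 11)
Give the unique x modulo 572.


Moduli 13, 4, 11 are pairwise coprime; by CRT there is a unique solution modulo M = 13 · 4 · 11 = 572.
Solve pairwise, accumulating the modulus:
  Start with x ≡ 2 (mod 13).
  Combine with x ≡ 3 (mod 4): since gcd(13, 4) = 1, we get a unique residue mod 52.
    Write x = 2 + 13·t and substitute into x ≡ 3 (mod 4): 13·t ≡ 3 − 2 = 1 (mod 4).
    Reduce coefficients mod 4: 1·t ≡ 1 (mod 4).
    So t ≡ 1 (mod 4).
    Then x = 2 + 13·1 = 15, valid modulo lcm(13, 4) = 52: x ≡ 15 (mod 52).
  Combine with x ≡ 8 (mod 11): since gcd(52, 11) = 1, we get a unique residue mod 572.
    Write x = 15 + 52·t and substitute into x ≡ 8 (mod 11): 52·t ≡ 8 − 15 = -7 (mod 11).
    Reduce coefficients mod 11: 8·t ≡ 4 (mod 11).
    The inverse of 8 mod 11 is 7 (since 8·7 = 56 = 5·11 + 1), so t ≡ 7·4 = 28 ≡ 6 (mod 11).
    Then x = 15 + 52·6 = 327, valid modulo lcm(52, 11) = 572: x ≡ 327 (mod 572).
Verify: 327 mod 13 = 2 ✓, 327 mod 4 = 3 ✓, 327 mod 11 = 8 ✓.

x ≡ 327 (mod 572).


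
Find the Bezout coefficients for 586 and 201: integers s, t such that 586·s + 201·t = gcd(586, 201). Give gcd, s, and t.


Euclidean algorithm on (586, 201) — divide until remainder is 0:
  586 = 2 · 201 + 184
  201 = 1 · 184 + 17
  184 = 10 · 17 + 14
  17 = 1 · 14 + 3
  14 = 4 · 3 + 2
  3 = 1 · 2 + 1
  2 = 2 · 1 + 0
gcd(586, 201) = 1.
Track Bezout coefficients alongside the remainders: start with r₀ = 586 = a·1 + b·0 (s = 1, t = 0) and r₁ = 201 = a·0 + b·1 (s = 0, t = 1); each new remainder r_{k+1} = r_{k-1} − q_k·r_k inherits s_{k+1} = s_{k-1} − q_k·s_k, t_{k+1} = t_{k-1} − q_k·t_k, so r_k = a·s_k + b·t_k at every step:
  q = 2: r = 184, s = 1 − 2·0 = 1, t = 0 − 2·1 = -2  (check: 586·1 + 201·(-2) = 184)
  q = 1: r = 17, s = 0 − 1·1 = -1, t = 1 − 1·(-2) = 3  (check: 586·(-1) + 201·3 = 17)
  q = 10: r = 14, s = 1 − 10·(-1) = 11, t = -2 − 10·3 = -32  (check: 586·11 + 201·(-32) = 14)
  q = 1: r = 3, s = -1 − 1·11 = -12, t = 3 − 1·(-32) = 35  (check: 586·(-12) + 201·35 = 3)
  q = 4: r = 2, s = 11 − 4·(-12) = 59, t = -32 − 4·35 = -172  (check: 586·59 + 201·(-172) = 2)
  q = 1: r = 1, s = -12 − 1·59 = -71, t = 35 − 1·(-172) = 207  (check: 586·(-71) + 201·207 = 1)
The row with r = 1 (the gcd) gives the Bezout coefficients s = -71, t = 207.
Result: 586 · (-71) + 201 · (207) = 1.

gcd(586, 201) = 1; s = -71, t = 207 (check: 586·(-71) + 201·207 = 1).


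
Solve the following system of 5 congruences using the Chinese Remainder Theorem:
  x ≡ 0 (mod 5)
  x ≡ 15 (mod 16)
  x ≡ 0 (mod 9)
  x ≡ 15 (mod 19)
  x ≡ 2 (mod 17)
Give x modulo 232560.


Product of moduli M = 5 · 16 · 9 · 19 · 17 = 232560.
Merge one congruence at a time:
  Start: x ≡ 0 (mod 5).
  Combine with x ≡ 15 (mod 16); new modulus lcm = 80.
    Write x = 0 + 5·t and substitute into x ≡ 15 (mod 16): 5·t ≡ 15 − 0 = 15 (mod 16).
    The inverse of 5 mod 16 is 13 (since 5·13 = 65 = 4·16 + 1), so t ≡ 13·15 = 195 ≡ 3 (mod 16).
    Then x = 0 + 5·3 = 15, valid modulo lcm(5, 16) = 80: x ≡ 15 (mod 80).
  Combine with x ≡ 0 (mod 9); new modulus lcm = 720.
    Write x = 15 + 80·t and substitute into x ≡ 0 (mod 9): 80·t ≡ 0 − 15 = -15 (mod 9).
    Reduce coefficients mod 9: 8·t ≡ 3 (mod 9).
    The inverse of 8 mod 9 is 8 (since 8·8 = 64 = 7·9 + 1), so t ≡ 8·3 = 24 ≡ 6 (mod 9).
    Then x = 15 + 80·6 = 495, valid modulo lcm(80, 9) = 720: x ≡ 495 (mod 720).
  Combine with x ≡ 15 (mod 19); new modulus lcm = 13680.
    Write x = 495 + 720·t and substitute into x ≡ 15 (mod 19): 720·t ≡ 15 − 495 = -480 (mod 19).
    Reduce coefficients mod 19: 17·t ≡ 14 (mod 19).
    The inverse of 17 mod 19 is 9 (since 17·9 = 153 = 8·19 + 1), so t ≡ 9·14 = 126 ≡ 12 (mod 19).
    Then x = 495 + 720·12 = 9135, valid modulo lcm(720, 19) = 13680: x ≡ 9135 (mod 13680).
  Combine with x ≡ 2 (mod 17); new modulus lcm = 232560.
    Write x = 9135 + 13680·t and substitute into x ≡ 2 (mod 17): 13680·t ≡ 2 − 9135 = -9133 (mod 17).
    Reduce coefficients mod 17: 12·t ≡ 13 (mod 17).
    The inverse of 12 mod 17 is 10 (since 12·10 = 120 = 7·17 + 1), so t ≡ 10·13 = 130 ≡ 11 (mod 17).
    Then x = 9135 + 13680·11 = 159615, valid modulo lcm(13680, 17) = 232560: x ≡ 159615 (mod 232560).
Verify against each original: 159615 mod 5 = 0, 159615 mod 16 = 15, 159615 mod 9 = 0, 159615 mod 19 = 15, 159615 mod 17 = 2.

x ≡ 159615 (mod 232560).


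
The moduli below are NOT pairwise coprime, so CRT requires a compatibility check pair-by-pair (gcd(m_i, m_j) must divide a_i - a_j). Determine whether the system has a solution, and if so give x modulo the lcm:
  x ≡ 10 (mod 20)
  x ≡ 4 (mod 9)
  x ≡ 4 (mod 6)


Moduli 20, 9, 6 are not pairwise coprime, so CRT works modulo lcm(m_i) when all pairwise compatibility conditions hold.
Pairwise compatibility: gcd(m_i, m_j) must divide a_i - a_j for every pair.
Merge one congruence at a time:
  Start: x ≡ 10 (mod 20).
  Combine with x ≡ 4 (mod 9): gcd(20, 9) = 1; 4 - 10 = -6, which IS divisible by 1, so compatible.
    Write x = 10 + 20·t and substitute into x ≡ 4 (mod 9): 20·t ≡ 4 − 10 = -6 (mod 9).
    Reduce coefficients mod 9: 2·t ≡ 3 (mod 9).
    The inverse of 2 mod 9 is 5 (since 2·5 = 10 = 1·9 + 1), so t ≡ 5·3 = 15 ≡ 6 (mod 9).
    Then x = 10 + 20·6 = 130, valid modulo lcm(20, 9) = 180: x ≡ 130 (mod 180).
  Combine with x ≡ 4 (mod 6): gcd(180, 6) = 6; 4 - 130 = -126, which IS divisible by 6, so compatible.
    Write x = 130 + 180·t and substitute into x ≡ 4 (mod 6): 180·t ≡ 4 − 130 = -126 (mod 6).
    Divide the congruence (and modulus) by g = 6: 30·t ≡ -21 (mod 1).
    Modulo 1 every t works; take t = 0.
    Then x = 130 + 180·0 = 130, valid modulo lcm(180, 6) = 180: x ≡ 130 (mod 180).
Verify: 130 mod 20 = 10, 130 mod 9 = 4, 130 mod 6 = 4.

x ≡ 130 (mod 180).


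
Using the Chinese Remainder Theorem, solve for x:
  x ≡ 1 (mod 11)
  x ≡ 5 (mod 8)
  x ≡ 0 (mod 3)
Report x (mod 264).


Moduli 11, 8, 3 are pairwise coprime; by CRT there is a unique solution modulo M = 11 · 8 · 3 = 264.
Solve pairwise, accumulating the modulus:
  Start with x ≡ 1 (mod 11).
  Combine with x ≡ 5 (mod 8): since gcd(11, 8) = 1, we get a unique residue mod 88.
    Write x = 1 + 11·t and substitute into x ≡ 5 (mod 8): 11·t ≡ 5 − 1 = 4 (mod 8).
    Reduce coefficients mod 8: 3·t ≡ 4 (mod 8).
    The inverse of 3 mod 8 is 3 (since 3·3 = 9 = 1·8 + 1), so t ≡ 3·4 = 12 ≡ 4 (mod 8).
    Then x = 1 + 11·4 = 45, valid modulo lcm(11, 8) = 88: x ≡ 45 (mod 88).
  Combine with x ≡ 0 (mod 3): since gcd(88, 3) = 1, we get a unique residue mod 264.
    Write x = 45 + 88·t and substitute into x ≡ 0 (mod 3): 88·t ≡ 0 − 45 = -45 (mod 3).
    Reduce coefficients mod 3: 1·t ≡ 0 (mod 3).
    So t ≡ 0 (mod 3).
    Then x = 45 + 88·0 = 45, valid modulo lcm(88, 3) = 264: x ≡ 45 (mod 264).
Verify: 45 mod 11 = 1 ✓, 45 mod 8 = 5 ✓, 45 mod 3 = 0 ✓.

x ≡ 45 (mod 264).


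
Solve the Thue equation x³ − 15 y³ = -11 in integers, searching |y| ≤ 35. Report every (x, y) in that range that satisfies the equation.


The equation is x³ - 15y³ = -11. For fixed y, x³ = 15·y³ − 11, so a solution requires the RHS to be a perfect cube.
Strategy: iterate y from -35 to 35, compute RHS = 15·y³ − 11, and check whether it is a (positive or negative) perfect cube.
Check small values of y:
  y = 0: RHS = -11 is not a perfect cube.
  y = 1: RHS = 4 is not a perfect cube.
  y = -1: RHS = -26 is not a perfect cube.
  y = 2: RHS = 109 is not a perfect cube.
  y = -2: RHS = -131 is not a perfect cube.
  y = 3: RHS = 394 is not a perfect cube.
  y = -3: RHS = -416 is not a perfect cube.
Continuing the search up to |y| = 35 finds no solutions either.
No (x, y) in the scanned range satisfies the equation.

No integer solutions with |y| ≤ 35.


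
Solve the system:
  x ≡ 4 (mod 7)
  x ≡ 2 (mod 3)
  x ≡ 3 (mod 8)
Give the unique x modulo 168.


Moduli 7, 3, 8 are pairwise coprime; by CRT there is a unique solution modulo M = 7 · 3 · 8 = 168.
Solve pairwise, accumulating the modulus:
  Start with x ≡ 4 (mod 7).
  Combine with x ≡ 2 (mod 3): since gcd(7, 3) = 1, we get a unique residue mod 21.
    Write x = 4 + 7·t and substitute into x ≡ 2 (mod 3): 7·t ≡ 2 − 4 = -2 (mod 3).
    Reduce coefficients mod 3: 1·t ≡ 1 (mod 3).
    So t ≡ 1 (mod 3).
    Then x = 4 + 7·1 = 11, valid modulo lcm(7, 3) = 21: x ≡ 11 (mod 21).
  Combine with x ≡ 3 (mod 8): since gcd(21, 8) = 1, we get a unique residue mod 168.
    Write x = 11 + 21·t and substitute into x ≡ 3 (mod 8): 21·t ≡ 3 − 11 = -8 (mod 8).
    Reduce coefficients mod 8: 5·t ≡ 0 (mod 8).
    The inverse of 5 mod 8 is 5 (since 5·5 = 25 = 3·8 + 1), so t ≡ 5·0 = 0 ≡ 0 (mod 8).
    Then x = 11 + 21·0 = 11, valid modulo lcm(21, 8) = 168: x ≡ 11 (mod 168).
Verify: 11 mod 7 = 4 ✓, 11 mod 3 = 2 ✓, 11 mod 8 = 3 ✓.

x ≡ 11 (mod 168).


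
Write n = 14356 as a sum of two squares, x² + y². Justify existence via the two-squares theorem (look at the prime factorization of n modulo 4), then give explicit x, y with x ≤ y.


Step 1: Factor n = 14356 = 2^2 · 37 · 97.
Step 2: Check the mod-4 condition on each prime factor: 2 = 2 (special); 37 ≡ 1 (mod 4), exponent 1; 97 ≡ 1 (mod 4), exponent 1.
All primes ≡ 3 (mod 4) appear to even exponent (or don't appear), so by the two-squares theorem n IS expressible as a sum of two squares.
Step 3: Build a representation. Group n = k² · m with k = 2 and m = 37 · 97 = 3589 (a product of primes ≡ 1 (mod 4)); a representation of m scales to one of n via (k·x)² + (k·y)² = k²(x² + y²). Each prime p ≡ 1 (mod 4) is itself a sum of two squares; find a² by testing p − a² for a perfect square:
  37: 37 − 1² = 36 = 6² ⇒ 37 = 1² + 6².
  97: 97 − 1² = 96, 97 − 2² = 93, 97 − 3² = 88, 97 − 4² = 81 = 9² ⇒ 97 = 4² + 9².
  Combine using the Brahmagupta–Fibonacci identity (a² + b²)(c² + d²) = (ac − bd)² + (ad + bc)² = (ac + bd)² + (ad − bc)²:
  37 · 97 = 3589: from (1² + 6²)(4² + 9²), take (1·4 − 6·9, 1·9 + 6·4) = (4 − 54, 9 + 24) = (-50, 33); dropping signs (only squares matter) gives (50, 33); check 50² + 33² = 2500 + 1089 = 3589 ✓.
  Scale by k = 2: (2·50, 2·33) = (100, 66).
Step 4: Order so x ≤ y and verify: 66² + 100² = 4356 + 10000 = 14356 = n. ✓

n = 14356 = 66² + 100² (one valid representation with x ≤ y).


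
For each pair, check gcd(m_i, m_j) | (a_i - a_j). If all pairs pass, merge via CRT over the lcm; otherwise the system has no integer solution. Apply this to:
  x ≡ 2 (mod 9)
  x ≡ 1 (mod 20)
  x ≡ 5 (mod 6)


Moduli 9, 20, 6 are not pairwise coprime, so CRT works modulo lcm(m_i) when all pairwise compatibility conditions hold.
Pairwise compatibility: gcd(m_i, m_j) must divide a_i - a_j for every pair.
Merge one congruence at a time:
  Start: x ≡ 2 (mod 9).
  Combine with x ≡ 1 (mod 20): gcd(9, 20) = 1; 1 - 2 = -1, which IS divisible by 1, so compatible.
    Write x = 2 + 9·t and substitute into x ≡ 1 (mod 20): 9·t ≡ 1 − 2 = -1 (mod 20).
    Reduce coefficients mod 20: 9·t ≡ 19 (mod 20).
    The inverse of 9 mod 20 is 9 (since 9·9 = 81 = 4·20 + 1), so t ≡ 9·19 = 171 ≡ 11 (mod 20).
    Then x = 2 + 9·11 = 101, valid modulo lcm(9, 20) = 180: x ≡ 101 (mod 180).
  Combine with x ≡ 5 (mod 6): gcd(180, 6) = 6; 5 - 101 = -96, which IS divisible by 6, so compatible.
    Write x = 101 + 180·t and substitute into x ≡ 5 (mod 6): 180·t ≡ 5 − 101 = -96 (mod 6).
    Divide the congruence (and modulus) by g = 6: 30·t ≡ -16 (mod 1).
    Modulo 1 every t works; take t = 0.
    Then x = 101 + 180·0 = 101, valid modulo lcm(180, 6) = 180: x ≡ 101 (mod 180).
Verify: 101 mod 9 = 2, 101 mod 20 = 1, 101 mod 6 = 5.

x ≡ 101 (mod 180).


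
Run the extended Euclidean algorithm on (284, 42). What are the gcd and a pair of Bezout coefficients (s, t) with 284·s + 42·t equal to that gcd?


Euclidean algorithm on (284, 42) — divide until remainder is 0:
  284 = 6 · 42 + 32
  42 = 1 · 32 + 10
  32 = 3 · 10 + 2
  10 = 5 · 2 + 0
gcd(284, 42) = 2.
Track Bezout coefficients alongside the remainders: start with r₀ = 284 = a·1 + b·0 (s = 1, t = 0) and r₁ = 42 = a·0 + b·1 (s = 0, t = 1); each new remainder r_{k+1} = r_{k-1} − q_k·r_k inherits s_{k+1} = s_{k-1} − q_k·s_k, t_{k+1} = t_{k-1} − q_k·t_k, so r_k = a·s_k + b·t_k at every step:
  q = 6: r = 32, s = 1 − 6·0 = 1, t = 0 − 6·1 = -6  (check: 284·1 + 42·(-6) = 32)
  q = 1: r = 10, s = 0 − 1·1 = -1, t = 1 − 1·(-6) = 7  (check: 284·(-1) + 42·7 = 10)
  q = 3: r = 2, s = 1 − 3·(-1) = 4, t = -6 − 3·7 = -27  (check: 284·4 + 42·(-27) = 2)
The row with r = 2 (the gcd) gives the Bezout coefficients s = 4, t = -27.
Result: 284 · (4) + 42 · (-27) = 2.

gcd(284, 42) = 2; s = 4, t = -27 (check: 284·4 + 42·(-27) = 2).


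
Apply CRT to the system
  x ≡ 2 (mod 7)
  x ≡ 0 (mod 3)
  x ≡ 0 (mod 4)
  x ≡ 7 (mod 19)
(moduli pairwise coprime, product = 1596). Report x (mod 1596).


Product of moduli M = 7 · 3 · 4 · 19 = 1596.
Merge one congruence at a time:
  Start: x ≡ 2 (mod 7).
  Combine with x ≡ 0 (mod 3); new modulus lcm = 21.
    Write x = 2 + 7·t and substitute into x ≡ 0 (mod 3): 7·t ≡ 0 − 2 = -2 (mod 3).
    Reduce coefficients mod 3: 1·t ≡ 1 (mod 3).
    So t ≡ 1 (mod 3).
    Then x = 2 + 7·1 = 9, valid modulo lcm(7, 3) = 21: x ≡ 9 (mod 21).
  Combine with x ≡ 0 (mod 4); new modulus lcm = 84.
    Write x = 9 + 21·t and substitute into x ≡ 0 (mod 4): 21·t ≡ 0 − 9 = -9 (mod 4).
    Reduce coefficients mod 4: 1·t ≡ 3 (mod 4).
    So t ≡ 3 (mod 4).
    Then x = 9 + 21·3 = 72, valid modulo lcm(21, 4) = 84: x ≡ 72 (mod 84).
  Combine with x ≡ 7 (mod 19); new modulus lcm = 1596.
    Write x = 72 + 84·t and substitute into x ≡ 7 (mod 19): 84·t ≡ 7 − 72 = -65 (mod 19).
    Reduce coefficients mod 19: 8·t ≡ 11 (mod 19).
    The inverse of 8 mod 19 is 12 (since 8·12 = 96 = 5·19 + 1), so t ≡ 12·11 = 132 ≡ 18 (mod 19).
    Then x = 72 + 84·18 = 1584, valid modulo lcm(84, 19) = 1596: x ≡ 1584 (mod 1596).
Verify against each original: 1584 mod 7 = 2, 1584 mod 3 = 0, 1584 mod 4 = 0, 1584 mod 19 = 7.

x ≡ 1584 (mod 1596).
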